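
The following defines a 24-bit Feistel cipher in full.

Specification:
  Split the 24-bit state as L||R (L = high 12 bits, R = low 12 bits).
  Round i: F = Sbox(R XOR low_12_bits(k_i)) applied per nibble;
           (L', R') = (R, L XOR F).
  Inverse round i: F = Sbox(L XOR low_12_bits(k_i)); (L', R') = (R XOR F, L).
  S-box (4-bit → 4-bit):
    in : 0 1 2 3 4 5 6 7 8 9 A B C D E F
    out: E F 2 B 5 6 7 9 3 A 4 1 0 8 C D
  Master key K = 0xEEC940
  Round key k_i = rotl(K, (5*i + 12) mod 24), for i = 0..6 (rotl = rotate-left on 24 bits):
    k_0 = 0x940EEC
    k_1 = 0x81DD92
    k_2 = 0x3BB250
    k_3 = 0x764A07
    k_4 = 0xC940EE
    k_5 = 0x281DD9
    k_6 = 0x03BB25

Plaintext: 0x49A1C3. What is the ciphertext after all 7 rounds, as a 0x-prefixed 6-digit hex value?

0x1815B4

s_0 = plaintext = 0x49A1C3
s_1 = Round(s_0, k_0) = 0x1C39B7
s_2 = Round(s_1, k_1) = 0x9B74E5
s_3 = Round(s_2, k_2) = 0x4E5EA1
s_4 = Round(s_3, k_3) = 0xEA11A2
s_5 = Round(s_4, k_4) = 0x1A21F1
s_6 = Round(s_5, k_5) = 0x1F1181
s_7 = Round(s_6, k_6) = 0x1815B4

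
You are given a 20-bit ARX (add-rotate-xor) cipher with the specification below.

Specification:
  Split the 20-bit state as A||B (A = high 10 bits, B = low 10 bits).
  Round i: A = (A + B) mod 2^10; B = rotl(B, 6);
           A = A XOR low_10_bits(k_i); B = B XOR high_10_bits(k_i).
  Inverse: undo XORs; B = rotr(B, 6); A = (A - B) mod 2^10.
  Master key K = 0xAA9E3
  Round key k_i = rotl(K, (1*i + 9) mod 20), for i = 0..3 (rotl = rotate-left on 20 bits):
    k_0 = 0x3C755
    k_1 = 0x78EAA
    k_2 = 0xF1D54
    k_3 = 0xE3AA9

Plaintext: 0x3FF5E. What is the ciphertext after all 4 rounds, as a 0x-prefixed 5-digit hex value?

0x1692E

s_0 = plaintext = 0x3FF5E
s_1 = Round(s_0, k_0) = 0xC2344
s_2 = Round(s_1, k_1) = 0x398D7
s_3 = Round(s_2, k_2) = 0x3A60A
s_4 = Round(s_3, k_3) = 0x1692E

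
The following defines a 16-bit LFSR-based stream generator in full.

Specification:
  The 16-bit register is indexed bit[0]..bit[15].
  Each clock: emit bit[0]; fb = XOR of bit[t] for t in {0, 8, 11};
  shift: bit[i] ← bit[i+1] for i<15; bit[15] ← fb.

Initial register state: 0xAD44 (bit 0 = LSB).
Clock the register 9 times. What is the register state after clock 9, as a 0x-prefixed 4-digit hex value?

0x3E56

reg_0 = 0xAD44
clock 1: out=0, reg = 0x56A2
clock 2: out=0, reg = 0x2B51
clock 3: out=1, reg = 0x95A8
clock 4: out=0, reg = 0xCAD4
clock 5: out=0, reg = 0xE56A
clock 6: out=0, reg = 0xF2B5
clock 7: out=1, reg = 0xF95A
clock 8: out=0, reg = 0x7CAD
clock 9: out=1, reg = 0x3E56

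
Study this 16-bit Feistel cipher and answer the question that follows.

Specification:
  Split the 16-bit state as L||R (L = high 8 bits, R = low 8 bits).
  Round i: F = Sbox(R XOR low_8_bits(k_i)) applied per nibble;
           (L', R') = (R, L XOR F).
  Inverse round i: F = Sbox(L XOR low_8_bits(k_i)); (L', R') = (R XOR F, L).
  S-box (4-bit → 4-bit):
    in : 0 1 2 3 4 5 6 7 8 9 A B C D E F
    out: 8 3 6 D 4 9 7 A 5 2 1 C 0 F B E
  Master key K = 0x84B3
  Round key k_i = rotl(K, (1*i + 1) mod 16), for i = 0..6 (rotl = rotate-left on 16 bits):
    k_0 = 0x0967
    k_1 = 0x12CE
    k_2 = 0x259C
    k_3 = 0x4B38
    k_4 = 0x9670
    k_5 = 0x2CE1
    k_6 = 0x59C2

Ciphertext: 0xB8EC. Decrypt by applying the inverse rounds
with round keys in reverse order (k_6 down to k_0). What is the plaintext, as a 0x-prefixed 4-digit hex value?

s_0 = ciphertext = 0xB8EC
s_1 = InvRound(s_0, k_6) = 0x4DB8
s_2 = InvRound(s_1, k_5) = 0xA84D
s_3 = InvRound(s_2, k_4) = 0xB8A8
s_4 = InvRound(s_3, k_3) = 0xF0B8
s_5 = InvRound(s_4, k_2) = 0xC8F0
s_6 = InvRound(s_5, k_1) = 0x77C8
s_7 = InvRound(s_6, k_0) = 0xF077

0xF077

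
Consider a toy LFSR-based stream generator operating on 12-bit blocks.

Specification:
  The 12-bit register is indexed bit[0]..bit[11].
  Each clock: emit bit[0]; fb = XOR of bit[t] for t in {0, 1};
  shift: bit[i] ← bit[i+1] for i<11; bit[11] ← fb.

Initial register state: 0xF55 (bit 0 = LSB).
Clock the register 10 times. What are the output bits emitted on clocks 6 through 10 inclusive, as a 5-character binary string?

01011

reg_0 = 0xF55
clock 1: out=1, reg = 0xFAA
clock 2: out=0, reg = 0xFD5
clock 3: out=1, reg = 0xFEA
clock 4: out=0, reg = 0xFF5
clock 5: out=1, reg = 0xFFA
clock 6: out=0, reg = 0xFFD
clock 7: out=1, reg = 0xFFE
clock 8: out=0, reg = 0xFFF
clock 9: out=1, reg = 0x7FF
clock 10: out=1, reg = 0x3FF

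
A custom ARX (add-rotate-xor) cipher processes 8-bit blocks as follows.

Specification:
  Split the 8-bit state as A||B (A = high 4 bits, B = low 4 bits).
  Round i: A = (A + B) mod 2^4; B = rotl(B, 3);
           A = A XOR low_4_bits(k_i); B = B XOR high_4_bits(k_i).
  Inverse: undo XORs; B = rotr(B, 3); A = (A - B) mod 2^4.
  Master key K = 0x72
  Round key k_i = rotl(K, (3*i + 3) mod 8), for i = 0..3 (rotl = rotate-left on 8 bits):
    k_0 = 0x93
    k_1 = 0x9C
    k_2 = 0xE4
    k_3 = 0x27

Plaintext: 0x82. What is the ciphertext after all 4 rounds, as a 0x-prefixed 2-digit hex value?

s_0 = plaintext = 0x82
s_1 = Round(s_0, k_0) = 0x98
s_2 = Round(s_1, k_1) = 0xDD
s_3 = Round(s_2, k_2) = 0xE0
s_4 = Round(s_3, k_3) = 0x92

0x92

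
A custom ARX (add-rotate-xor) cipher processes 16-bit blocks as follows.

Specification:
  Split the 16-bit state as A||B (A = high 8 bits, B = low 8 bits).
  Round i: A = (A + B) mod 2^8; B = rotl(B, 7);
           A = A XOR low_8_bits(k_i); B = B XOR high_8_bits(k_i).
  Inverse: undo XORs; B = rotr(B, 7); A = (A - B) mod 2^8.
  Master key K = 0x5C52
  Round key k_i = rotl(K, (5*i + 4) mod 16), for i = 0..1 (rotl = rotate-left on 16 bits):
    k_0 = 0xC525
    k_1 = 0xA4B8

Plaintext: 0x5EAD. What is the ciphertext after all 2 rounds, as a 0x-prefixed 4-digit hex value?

0xF92D

s_0 = plaintext = 0x5EAD
s_1 = Round(s_0, k_0) = 0x2E13
s_2 = Round(s_1, k_1) = 0xF92D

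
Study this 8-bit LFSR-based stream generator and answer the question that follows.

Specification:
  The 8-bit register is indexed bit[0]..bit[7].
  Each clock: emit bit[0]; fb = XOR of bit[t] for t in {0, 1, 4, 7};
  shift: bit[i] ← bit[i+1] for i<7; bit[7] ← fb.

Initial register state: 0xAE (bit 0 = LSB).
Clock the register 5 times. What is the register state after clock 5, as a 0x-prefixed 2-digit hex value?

reg_0 = 0xAE
clock 1: out=0, reg = 0x57
clock 2: out=1, reg = 0xAB
clock 3: out=1, reg = 0xD5
clock 4: out=1, reg = 0xEA
clock 5: out=0, reg = 0x75

0x75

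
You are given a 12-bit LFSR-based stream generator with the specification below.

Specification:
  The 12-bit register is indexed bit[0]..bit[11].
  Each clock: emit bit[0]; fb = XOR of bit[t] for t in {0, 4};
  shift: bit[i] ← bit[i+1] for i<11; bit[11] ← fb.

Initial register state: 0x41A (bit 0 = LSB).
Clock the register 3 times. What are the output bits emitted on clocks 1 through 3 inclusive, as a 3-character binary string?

reg_0 = 0x41A
clock 1: out=0, reg = 0xA0D
clock 2: out=1, reg = 0xD06
clock 3: out=0, reg = 0x683

010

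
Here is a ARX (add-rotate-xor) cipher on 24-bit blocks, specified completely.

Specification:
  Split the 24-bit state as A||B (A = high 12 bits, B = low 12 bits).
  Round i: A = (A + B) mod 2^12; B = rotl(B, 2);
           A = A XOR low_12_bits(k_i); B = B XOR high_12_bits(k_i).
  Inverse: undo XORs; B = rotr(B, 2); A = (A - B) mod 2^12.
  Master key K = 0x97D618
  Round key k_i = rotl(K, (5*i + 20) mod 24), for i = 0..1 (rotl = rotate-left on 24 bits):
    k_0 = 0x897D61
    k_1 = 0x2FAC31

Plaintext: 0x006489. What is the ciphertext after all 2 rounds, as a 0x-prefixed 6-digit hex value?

0x891830

s_0 = plaintext = 0x006489
s_1 = Round(s_0, k_0) = 0x9EEAB2
s_2 = Round(s_1, k_1) = 0x891830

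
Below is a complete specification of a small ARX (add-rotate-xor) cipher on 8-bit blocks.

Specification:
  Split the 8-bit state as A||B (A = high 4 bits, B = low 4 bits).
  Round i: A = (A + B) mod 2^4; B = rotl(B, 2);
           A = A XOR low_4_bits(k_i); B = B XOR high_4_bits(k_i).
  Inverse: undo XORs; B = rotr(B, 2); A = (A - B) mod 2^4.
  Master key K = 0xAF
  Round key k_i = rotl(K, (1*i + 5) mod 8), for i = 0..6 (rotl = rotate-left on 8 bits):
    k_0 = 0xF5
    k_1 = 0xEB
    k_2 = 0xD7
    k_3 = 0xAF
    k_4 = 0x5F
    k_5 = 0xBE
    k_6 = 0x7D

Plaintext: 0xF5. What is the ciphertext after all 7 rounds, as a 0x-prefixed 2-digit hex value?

s_0 = plaintext = 0xF5
s_1 = Round(s_0, k_0) = 0x1A
s_2 = Round(s_1, k_1) = 0x04
s_3 = Round(s_2, k_2) = 0x3C
s_4 = Round(s_3, k_3) = 0x09
s_5 = Round(s_4, k_4) = 0x63
s_6 = Round(s_5, k_5) = 0x77
s_7 = Round(s_6, k_6) = 0x3A

0x3A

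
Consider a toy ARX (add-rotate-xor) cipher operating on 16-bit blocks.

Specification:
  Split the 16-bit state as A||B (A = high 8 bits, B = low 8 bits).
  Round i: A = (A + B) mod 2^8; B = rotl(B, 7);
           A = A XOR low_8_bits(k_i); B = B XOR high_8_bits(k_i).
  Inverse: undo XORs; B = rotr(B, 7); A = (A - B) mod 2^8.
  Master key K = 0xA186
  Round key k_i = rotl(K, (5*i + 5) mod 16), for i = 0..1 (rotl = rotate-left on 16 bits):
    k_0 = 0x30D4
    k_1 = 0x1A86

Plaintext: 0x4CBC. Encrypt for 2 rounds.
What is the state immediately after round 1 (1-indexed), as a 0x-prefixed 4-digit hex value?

s_0 = plaintext = 0x4CBC
s_1 = Round(s_0, k_0) = 0xDC6E
s_2 = Round(s_1, k_1) = 0xCC2D

0xDC6E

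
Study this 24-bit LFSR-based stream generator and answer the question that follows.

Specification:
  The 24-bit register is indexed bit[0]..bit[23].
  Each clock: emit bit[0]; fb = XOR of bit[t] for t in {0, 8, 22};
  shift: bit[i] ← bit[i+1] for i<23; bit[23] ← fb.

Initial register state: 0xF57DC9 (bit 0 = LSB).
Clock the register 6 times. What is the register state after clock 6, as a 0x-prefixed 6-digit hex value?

0x6FD5F7

reg_0 = 0xF57DC9
clock 1: out=1, reg = 0xFABEE4
clock 2: out=0, reg = 0xFD5F72
clock 3: out=0, reg = 0x7EAFB9
clock 4: out=1, reg = 0xBF57DC
clock 5: out=0, reg = 0xDFABEE
clock 6: out=0, reg = 0x6FD5F7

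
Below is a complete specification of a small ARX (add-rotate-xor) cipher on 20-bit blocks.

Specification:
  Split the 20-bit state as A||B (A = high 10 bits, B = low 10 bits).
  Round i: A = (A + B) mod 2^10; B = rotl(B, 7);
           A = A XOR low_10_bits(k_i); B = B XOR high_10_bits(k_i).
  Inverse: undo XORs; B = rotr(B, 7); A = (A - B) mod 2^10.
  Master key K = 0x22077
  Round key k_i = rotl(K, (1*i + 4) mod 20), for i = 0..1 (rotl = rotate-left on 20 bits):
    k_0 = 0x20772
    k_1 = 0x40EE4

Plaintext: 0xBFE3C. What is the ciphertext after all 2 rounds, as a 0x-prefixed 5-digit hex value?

0xFAE5B

s_0 = plaintext = 0xBFE3C
s_1 = Round(s_0, k_0) = 0x926C6
s_2 = Round(s_1, k_1) = 0xFAE5B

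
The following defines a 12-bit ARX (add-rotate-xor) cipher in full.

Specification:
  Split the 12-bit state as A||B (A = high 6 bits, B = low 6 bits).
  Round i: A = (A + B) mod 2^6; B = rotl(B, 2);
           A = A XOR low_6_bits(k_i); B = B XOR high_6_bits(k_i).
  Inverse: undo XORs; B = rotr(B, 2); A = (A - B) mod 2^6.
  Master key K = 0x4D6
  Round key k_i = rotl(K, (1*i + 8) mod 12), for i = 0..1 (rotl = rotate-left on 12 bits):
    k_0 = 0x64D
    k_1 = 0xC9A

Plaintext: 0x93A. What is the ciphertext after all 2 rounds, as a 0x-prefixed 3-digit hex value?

s_0 = plaintext = 0x93A
s_1 = Round(s_0, k_0) = 0x4F2
s_2 = Round(s_1, k_1) = 0x7F9

0x7F9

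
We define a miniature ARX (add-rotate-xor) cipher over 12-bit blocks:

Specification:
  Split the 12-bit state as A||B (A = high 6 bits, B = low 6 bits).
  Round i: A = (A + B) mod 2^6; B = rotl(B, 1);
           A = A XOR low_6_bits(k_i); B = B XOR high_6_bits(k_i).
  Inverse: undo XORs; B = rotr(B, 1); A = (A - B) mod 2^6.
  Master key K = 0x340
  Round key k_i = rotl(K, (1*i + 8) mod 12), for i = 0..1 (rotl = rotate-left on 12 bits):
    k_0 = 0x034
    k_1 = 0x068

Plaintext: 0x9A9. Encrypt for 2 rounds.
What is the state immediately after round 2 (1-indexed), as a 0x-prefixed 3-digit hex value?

s_0 = plaintext = 0x9A9
s_1 = Round(s_0, k_0) = 0xED3
s_2 = Round(s_1, k_1) = 0x9A7

0x9A7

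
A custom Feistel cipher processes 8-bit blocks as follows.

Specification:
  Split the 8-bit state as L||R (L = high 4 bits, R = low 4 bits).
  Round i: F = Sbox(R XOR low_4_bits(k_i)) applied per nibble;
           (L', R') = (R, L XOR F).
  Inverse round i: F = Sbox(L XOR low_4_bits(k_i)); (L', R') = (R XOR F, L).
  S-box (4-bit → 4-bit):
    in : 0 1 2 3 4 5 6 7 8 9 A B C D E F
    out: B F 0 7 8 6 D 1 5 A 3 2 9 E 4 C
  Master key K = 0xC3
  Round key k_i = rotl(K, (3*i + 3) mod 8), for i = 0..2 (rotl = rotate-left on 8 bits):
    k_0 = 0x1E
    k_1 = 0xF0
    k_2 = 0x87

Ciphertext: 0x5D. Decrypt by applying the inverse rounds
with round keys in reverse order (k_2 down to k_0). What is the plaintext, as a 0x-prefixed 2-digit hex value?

0xBB

s_0 = ciphertext = 0x5D
s_1 = InvRound(s_0, k_2) = 0xD5
s_2 = InvRound(s_1, k_1) = 0xBD
s_3 = InvRound(s_2, k_0) = 0xBB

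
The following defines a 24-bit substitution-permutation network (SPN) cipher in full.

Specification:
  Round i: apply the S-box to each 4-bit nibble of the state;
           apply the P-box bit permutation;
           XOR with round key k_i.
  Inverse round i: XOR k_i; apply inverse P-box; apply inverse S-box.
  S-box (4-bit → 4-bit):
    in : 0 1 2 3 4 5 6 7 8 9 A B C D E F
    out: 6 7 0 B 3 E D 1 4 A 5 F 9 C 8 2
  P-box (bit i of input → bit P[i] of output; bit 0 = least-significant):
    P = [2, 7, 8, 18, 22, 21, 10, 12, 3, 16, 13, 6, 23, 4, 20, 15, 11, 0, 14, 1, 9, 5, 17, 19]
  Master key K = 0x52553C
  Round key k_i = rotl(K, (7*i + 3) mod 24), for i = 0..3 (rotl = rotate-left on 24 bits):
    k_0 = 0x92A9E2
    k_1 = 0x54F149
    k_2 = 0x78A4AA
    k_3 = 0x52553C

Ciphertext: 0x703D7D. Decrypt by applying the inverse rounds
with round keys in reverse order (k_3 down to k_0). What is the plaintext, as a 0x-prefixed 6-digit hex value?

s_0 = ciphertext = 0x703D7D
s_1 = InvRound(s_0, k_3) = 0x812DF2
s_2 = InvRound(s_1, k_2) = 0xE7B348
s_3 = InvRound(s_2, k_1) = 0xA0AFF2
s_4 = InvRound(s_3, k_0) = 0xA20202

0xA20202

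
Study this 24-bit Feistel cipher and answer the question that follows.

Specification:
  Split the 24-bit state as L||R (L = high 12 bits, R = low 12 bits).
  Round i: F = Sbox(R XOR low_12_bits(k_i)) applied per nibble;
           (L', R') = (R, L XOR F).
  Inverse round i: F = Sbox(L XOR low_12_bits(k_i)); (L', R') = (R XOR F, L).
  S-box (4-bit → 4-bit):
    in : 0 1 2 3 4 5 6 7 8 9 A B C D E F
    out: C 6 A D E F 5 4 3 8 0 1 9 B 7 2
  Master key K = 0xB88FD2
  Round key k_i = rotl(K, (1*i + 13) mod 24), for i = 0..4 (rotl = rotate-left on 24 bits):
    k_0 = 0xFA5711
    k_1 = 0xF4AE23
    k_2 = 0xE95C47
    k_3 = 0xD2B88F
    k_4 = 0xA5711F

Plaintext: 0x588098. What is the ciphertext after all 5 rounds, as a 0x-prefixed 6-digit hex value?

0x58A8C5

s_0 = plaintext = 0x588098
s_1 = Round(s_0, k_0) = 0x0981B0
s_2 = Round(s_1, k_1) = 0x1B0215
s_3 = Round(s_2, k_2) = 0x21564A
s_4 = Round(s_3, k_3) = 0x64A58A
s_5 = Round(s_4, k_4) = 0x58A8C5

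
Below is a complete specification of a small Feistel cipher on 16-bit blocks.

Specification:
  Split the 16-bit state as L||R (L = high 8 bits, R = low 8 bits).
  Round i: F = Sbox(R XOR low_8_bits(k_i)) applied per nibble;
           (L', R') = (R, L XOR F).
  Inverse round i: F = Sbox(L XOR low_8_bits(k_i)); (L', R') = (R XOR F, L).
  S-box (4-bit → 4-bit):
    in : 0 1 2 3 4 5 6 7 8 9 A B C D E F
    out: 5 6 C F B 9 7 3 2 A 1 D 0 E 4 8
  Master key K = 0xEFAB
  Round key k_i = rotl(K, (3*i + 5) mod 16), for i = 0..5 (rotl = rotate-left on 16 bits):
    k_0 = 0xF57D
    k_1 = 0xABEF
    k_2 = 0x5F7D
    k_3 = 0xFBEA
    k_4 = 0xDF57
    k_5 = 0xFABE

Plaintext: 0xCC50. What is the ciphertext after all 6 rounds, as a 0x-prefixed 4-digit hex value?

0x3C91

s_0 = plaintext = 0xCC50
s_1 = Round(s_0, k_0) = 0x5002
s_2 = Round(s_1, k_1) = 0x021E
s_3 = Round(s_2, k_2) = 0x1E7D
s_4 = Round(s_3, k_3) = 0x7DBD
s_5 = Round(s_4, k_4) = 0xBD3C
s_6 = Round(s_5, k_5) = 0x3C91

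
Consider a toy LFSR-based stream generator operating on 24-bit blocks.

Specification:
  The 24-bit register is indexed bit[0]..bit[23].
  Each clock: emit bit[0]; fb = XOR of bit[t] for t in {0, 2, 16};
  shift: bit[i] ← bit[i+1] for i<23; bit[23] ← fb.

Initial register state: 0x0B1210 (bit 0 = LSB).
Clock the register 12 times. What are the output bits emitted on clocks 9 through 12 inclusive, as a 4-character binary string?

reg_0 = 0x0B1210
clock 1: out=0, reg = 0x858908
clock 2: out=0, reg = 0xC2C484
clock 3: out=0, reg = 0xE16242
clock 4: out=0, reg = 0xF0B121
clock 5: out=1, reg = 0xF85890
clock 6: out=0, reg = 0x7C2C48
clock 7: out=0, reg = 0x3E1624
clock 8: out=0, reg = 0x9F0B12
clock 9: out=0, reg = 0xCF8589
clock 10: out=1, reg = 0x67C2C4
clock 11: out=0, reg = 0x33E162
clock 12: out=0, reg = 0x99F0B1

0100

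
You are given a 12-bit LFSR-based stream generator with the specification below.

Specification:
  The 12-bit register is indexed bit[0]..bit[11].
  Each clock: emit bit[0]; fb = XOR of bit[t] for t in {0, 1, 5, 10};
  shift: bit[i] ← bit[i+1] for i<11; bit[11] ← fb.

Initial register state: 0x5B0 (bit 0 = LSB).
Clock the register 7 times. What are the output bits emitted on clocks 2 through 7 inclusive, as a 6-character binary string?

000110

reg_0 = 0x5B0
clock 1: out=0, reg = 0x2D8
clock 2: out=0, reg = 0x16C
clock 3: out=0, reg = 0x8B6
clock 4: out=0, reg = 0x45B
clock 5: out=1, reg = 0xA2D
clock 6: out=1, reg = 0x516
clock 7: out=0, reg = 0x28B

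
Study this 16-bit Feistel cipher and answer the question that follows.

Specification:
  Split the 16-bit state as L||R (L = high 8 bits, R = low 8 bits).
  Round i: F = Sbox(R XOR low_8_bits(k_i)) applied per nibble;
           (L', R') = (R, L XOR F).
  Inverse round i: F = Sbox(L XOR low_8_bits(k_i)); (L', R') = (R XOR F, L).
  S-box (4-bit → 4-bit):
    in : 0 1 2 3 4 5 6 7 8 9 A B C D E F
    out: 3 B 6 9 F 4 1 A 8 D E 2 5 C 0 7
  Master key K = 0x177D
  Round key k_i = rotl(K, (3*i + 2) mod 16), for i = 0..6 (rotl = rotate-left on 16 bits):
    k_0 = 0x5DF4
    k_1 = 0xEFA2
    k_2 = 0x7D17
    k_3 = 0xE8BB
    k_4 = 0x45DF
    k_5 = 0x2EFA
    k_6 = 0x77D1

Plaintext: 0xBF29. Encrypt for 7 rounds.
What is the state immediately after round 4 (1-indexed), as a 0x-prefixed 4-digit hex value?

s_0 = plaintext = 0xBF29
s_1 = Round(s_0, k_0) = 0x2973
s_2 = Round(s_1, k_1) = 0x73E2
s_3 = Round(s_2, k_2) = 0xE207
s_4 = Round(s_3, k_3) = 0x07C7
s_5 = Round(s_4, k_4) = 0xC7BF
s_6 = Round(s_5, k_5) = 0xBF33
s_7 = Round(s_6, k_6) = 0x33B9

0x07C7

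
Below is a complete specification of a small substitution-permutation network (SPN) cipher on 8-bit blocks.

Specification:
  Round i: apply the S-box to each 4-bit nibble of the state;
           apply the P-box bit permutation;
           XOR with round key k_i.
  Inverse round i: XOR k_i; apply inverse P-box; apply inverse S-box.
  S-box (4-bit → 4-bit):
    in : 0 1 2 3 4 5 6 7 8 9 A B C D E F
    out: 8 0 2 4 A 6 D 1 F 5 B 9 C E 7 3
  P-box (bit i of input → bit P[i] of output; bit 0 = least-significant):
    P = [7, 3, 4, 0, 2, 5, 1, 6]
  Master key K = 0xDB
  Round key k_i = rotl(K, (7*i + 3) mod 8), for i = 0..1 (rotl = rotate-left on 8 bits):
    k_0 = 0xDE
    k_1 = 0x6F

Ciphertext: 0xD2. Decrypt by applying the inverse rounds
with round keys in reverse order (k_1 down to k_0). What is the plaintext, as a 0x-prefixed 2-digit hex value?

s_0 = ciphertext = 0xD2
s_1 = InvRound(s_0, k_1) = 0xF8
s_2 = InvRound(s_1, k_0) = 0xE1

0xE1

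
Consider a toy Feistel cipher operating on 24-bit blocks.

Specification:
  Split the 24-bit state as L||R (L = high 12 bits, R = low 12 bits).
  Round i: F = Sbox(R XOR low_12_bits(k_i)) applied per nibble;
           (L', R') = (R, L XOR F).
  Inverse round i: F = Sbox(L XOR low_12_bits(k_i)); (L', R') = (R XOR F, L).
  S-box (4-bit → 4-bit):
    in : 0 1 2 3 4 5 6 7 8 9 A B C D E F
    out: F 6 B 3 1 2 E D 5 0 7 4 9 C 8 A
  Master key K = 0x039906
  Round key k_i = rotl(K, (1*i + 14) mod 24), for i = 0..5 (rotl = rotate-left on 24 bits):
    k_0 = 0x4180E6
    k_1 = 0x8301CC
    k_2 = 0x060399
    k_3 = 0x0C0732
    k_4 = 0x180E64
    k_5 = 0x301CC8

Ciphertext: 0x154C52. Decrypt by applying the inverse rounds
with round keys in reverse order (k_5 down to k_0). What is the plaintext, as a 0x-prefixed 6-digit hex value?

s_0 = ciphertext = 0x154C52
s_1 = InvRound(s_0, k_5) = 0x05B154
s_2 = InvRound(s_1, k_4) = 0x96E05B
s_3 = InvRound(s_2, k_3) = 0x87296E
s_4 = InvRound(s_3, k_2) = 0xDEA872
s_5 = InvRound(s_4, k_1) = 0x1CCDEA
s_6 = InvRound(s_5, k_0) = 0xB5D1CC

0xB5D1CC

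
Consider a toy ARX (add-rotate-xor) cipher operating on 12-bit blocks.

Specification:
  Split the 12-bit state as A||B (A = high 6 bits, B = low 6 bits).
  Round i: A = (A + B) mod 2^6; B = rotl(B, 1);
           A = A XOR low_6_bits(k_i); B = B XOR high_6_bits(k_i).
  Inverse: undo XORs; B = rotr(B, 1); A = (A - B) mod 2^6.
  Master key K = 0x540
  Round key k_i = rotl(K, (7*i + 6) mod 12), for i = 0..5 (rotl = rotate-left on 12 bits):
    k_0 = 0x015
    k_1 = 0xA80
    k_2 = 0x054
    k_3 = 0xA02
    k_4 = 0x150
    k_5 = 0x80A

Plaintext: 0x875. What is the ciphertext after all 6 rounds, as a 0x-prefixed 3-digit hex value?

0x35F

s_0 = plaintext = 0x875
s_1 = Round(s_0, k_0) = 0x0EB
s_2 = Round(s_1, k_1) = 0xBBD
s_3 = Round(s_2, k_2) = 0xFFA
s_4 = Round(s_3, k_3) = 0xEDD
s_5 = Round(s_4, k_4) = 0x23F
s_6 = Round(s_5, k_5) = 0x35F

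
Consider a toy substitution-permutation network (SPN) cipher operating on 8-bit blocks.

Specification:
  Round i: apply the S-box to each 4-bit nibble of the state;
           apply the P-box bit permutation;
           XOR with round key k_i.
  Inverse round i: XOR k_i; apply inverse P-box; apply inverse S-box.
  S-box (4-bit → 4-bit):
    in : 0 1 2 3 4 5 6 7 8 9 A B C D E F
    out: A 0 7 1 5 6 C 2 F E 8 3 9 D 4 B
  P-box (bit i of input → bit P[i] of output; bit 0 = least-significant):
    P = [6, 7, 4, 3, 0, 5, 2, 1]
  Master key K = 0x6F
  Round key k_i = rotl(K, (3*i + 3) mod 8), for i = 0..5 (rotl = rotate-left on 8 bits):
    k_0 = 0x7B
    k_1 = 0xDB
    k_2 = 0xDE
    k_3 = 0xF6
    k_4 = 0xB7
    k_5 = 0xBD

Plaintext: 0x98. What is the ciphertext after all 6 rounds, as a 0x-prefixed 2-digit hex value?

s_0 = plaintext = 0x98
s_1 = Round(s_0, k_0) = 0x85
s_2 = Round(s_1, k_1) = 0x6C
s_3 = Round(s_2, k_2) = 0x90
s_4 = Round(s_3, k_3) = 0x58
s_5 = Round(s_4, k_4) = 0x4B
s_6 = Round(s_5, k_5) = 0x78

0x78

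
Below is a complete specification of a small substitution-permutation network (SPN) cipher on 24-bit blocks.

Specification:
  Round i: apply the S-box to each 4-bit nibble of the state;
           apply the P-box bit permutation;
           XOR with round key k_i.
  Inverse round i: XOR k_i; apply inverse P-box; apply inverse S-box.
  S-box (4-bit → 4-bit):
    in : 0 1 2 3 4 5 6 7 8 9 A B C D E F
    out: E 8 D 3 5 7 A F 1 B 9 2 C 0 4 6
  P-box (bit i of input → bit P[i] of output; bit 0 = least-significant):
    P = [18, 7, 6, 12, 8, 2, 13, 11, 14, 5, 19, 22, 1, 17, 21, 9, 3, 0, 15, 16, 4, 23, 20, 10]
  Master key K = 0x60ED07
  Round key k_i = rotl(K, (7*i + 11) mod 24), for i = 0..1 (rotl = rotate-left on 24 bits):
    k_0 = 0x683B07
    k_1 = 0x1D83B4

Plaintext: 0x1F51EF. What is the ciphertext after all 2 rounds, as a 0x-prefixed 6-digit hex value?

s_0 = plaintext = 0x1F51EF
s_1 = Round(s_0, k_0) = 0x0A9FC4
s_2 = Round(s_1, k_1) = 0x82ADDE

0x82ADDE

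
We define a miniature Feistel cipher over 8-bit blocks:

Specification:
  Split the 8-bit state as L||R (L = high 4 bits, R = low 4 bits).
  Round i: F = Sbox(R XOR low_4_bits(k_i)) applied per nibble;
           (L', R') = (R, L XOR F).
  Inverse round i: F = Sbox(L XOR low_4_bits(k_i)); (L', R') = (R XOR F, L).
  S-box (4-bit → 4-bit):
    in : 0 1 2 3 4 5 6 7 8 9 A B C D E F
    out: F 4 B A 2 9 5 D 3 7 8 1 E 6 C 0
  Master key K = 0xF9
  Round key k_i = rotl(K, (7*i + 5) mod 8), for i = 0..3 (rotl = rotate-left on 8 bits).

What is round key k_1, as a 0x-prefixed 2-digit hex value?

K = 0xF9
k_0 = rotl(K, (7*0+5) mod 8) = rotl(K, 5) = 0x3F
k_1 = rotl(K, (7*1+5) mod 8) = rotl(K, 4) = 0x9F

0x9F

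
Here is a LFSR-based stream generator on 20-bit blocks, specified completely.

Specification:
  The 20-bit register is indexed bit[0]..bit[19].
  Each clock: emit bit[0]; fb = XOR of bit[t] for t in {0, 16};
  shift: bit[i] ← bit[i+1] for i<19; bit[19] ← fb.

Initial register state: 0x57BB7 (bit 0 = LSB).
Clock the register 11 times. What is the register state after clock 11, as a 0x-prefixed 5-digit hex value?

reg_0 = 0x57BB7
clock 1: out=1, reg = 0x2BDDB
clock 2: out=1, reg = 0x95EED
clock 3: out=1, reg = 0x4AF76
clock 4: out=0, reg = 0x257BB
clock 5: out=1, reg = 0x92BDD
clock 6: out=1, reg = 0x495EE
clock 7: out=0, reg = 0x24AF7
clock 8: out=1, reg = 0x9257B
clock 9: out=1, reg = 0x492BD
clock 10: out=1, reg = 0xA495E
clock 11: out=0, reg = 0x524AF

0x524AF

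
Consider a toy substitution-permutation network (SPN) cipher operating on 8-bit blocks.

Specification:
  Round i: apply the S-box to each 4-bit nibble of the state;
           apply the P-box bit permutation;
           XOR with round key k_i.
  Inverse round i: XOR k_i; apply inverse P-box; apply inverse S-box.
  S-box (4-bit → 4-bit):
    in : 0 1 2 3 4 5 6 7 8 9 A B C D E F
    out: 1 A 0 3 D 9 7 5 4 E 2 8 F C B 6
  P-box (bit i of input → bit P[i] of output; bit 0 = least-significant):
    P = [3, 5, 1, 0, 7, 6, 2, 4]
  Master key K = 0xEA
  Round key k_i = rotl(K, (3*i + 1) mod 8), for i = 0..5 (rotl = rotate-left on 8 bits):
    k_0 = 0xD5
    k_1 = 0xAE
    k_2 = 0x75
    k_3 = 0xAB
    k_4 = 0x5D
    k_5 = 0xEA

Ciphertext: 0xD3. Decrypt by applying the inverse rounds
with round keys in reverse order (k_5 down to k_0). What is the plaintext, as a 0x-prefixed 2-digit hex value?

s_0 = ciphertext = 0xD3
s_1 = InvRound(s_0, k_5) = 0xBE
s_2 = InvRound(s_1, k_4) = 0x39
s_3 = InvRound(s_2, k_3) = 0x58
s_4 = InvRound(s_3, k_2) = 0x8E
s_5 = InvRound(s_4, k_1) = 0x2A
s_6 = InvRound(s_5, k_0) = 0xCC

0xCC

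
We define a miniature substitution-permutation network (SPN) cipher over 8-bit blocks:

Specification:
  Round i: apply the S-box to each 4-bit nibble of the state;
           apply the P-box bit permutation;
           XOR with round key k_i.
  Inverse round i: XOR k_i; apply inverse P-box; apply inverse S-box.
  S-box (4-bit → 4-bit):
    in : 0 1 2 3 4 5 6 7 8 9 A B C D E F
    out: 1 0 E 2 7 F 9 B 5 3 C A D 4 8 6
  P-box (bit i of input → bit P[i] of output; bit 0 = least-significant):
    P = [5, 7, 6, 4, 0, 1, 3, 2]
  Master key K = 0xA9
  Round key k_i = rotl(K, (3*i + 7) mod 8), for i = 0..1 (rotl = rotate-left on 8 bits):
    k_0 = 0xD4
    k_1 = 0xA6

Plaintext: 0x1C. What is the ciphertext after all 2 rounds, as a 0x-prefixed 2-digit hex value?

0x4A

s_0 = plaintext = 0x1C
s_1 = Round(s_0, k_0) = 0xA4
s_2 = Round(s_1, k_1) = 0x4A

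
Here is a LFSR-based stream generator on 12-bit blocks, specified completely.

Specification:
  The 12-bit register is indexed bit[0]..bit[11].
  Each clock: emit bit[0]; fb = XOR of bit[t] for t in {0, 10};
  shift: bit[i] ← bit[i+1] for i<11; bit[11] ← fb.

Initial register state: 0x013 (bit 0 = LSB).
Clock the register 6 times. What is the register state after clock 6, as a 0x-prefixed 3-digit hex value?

0xBC0

reg_0 = 0x013
clock 1: out=1, reg = 0x809
clock 2: out=1, reg = 0xC04
clock 3: out=0, reg = 0xE02
clock 4: out=0, reg = 0xF01
clock 5: out=1, reg = 0x780
clock 6: out=0, reg = 0xBC0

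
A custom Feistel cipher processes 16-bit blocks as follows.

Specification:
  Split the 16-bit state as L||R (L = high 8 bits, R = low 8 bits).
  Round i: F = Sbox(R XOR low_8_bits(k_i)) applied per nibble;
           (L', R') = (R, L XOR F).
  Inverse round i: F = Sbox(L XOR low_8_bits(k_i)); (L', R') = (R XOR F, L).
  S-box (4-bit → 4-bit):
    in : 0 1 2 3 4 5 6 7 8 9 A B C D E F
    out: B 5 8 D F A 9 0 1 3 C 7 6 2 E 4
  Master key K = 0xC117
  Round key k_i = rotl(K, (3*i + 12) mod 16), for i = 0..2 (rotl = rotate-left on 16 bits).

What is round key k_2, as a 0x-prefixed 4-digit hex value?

0x045F

K = 0xC117
k_0 = rotl(K, (3*0+12) mod 16) = rotl(K, 12) = 0x7C11
k_1 = rotl(K, (3*1+12) mod 16) = rotl(K, 15) = 0xE08B
k_2 = rotl(K, (3*2+12) mod 16) = rotl(K, 2) = 0x045F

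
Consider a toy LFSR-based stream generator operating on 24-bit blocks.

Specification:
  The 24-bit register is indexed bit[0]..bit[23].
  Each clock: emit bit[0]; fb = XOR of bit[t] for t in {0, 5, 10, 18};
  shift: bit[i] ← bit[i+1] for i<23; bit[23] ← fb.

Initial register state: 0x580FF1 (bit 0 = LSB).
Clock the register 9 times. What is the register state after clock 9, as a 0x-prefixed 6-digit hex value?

0xADAC07

reg_0 = 0x580FF1
clock 1: out=1, reg = 0xAC07F8
clock 2: out=0, reg = 0xD603FC
clock 3: out=0, reg = 0x6B01FE
clock 4: out=0, reg = 0xB580FF
clock 5: out=1, reg = 0xDAC07F
clock 6: out=1, reg = 0x6D603F
clock 7: out=1, reg = 0xB6B01F
clock 8: out=1, reg = 0x5B580F
clock 9: out=1, reg = 0xADAC07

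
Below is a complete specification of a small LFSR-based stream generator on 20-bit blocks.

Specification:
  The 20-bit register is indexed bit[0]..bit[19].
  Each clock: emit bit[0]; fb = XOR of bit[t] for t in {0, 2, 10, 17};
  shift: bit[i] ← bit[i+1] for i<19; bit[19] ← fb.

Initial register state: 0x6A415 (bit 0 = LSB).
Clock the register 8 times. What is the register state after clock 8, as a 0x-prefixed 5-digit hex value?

0xEA6A4

reg_0 = 0x6A415
clock 1: out=1, reg = 0x3520A
clock 2: out=0, reg = 0x9A905
clock 3: out=1, reg = 0x4D482
clock 4: out=0, reg = 0xA6A41
clock 5: out=1, reg = 0x53520
clock 6: out=0, reg = 0xA9A90
clock 7: out=0, reg = 0xD4D48
clock 8: out=0, reg = 0xEA6A4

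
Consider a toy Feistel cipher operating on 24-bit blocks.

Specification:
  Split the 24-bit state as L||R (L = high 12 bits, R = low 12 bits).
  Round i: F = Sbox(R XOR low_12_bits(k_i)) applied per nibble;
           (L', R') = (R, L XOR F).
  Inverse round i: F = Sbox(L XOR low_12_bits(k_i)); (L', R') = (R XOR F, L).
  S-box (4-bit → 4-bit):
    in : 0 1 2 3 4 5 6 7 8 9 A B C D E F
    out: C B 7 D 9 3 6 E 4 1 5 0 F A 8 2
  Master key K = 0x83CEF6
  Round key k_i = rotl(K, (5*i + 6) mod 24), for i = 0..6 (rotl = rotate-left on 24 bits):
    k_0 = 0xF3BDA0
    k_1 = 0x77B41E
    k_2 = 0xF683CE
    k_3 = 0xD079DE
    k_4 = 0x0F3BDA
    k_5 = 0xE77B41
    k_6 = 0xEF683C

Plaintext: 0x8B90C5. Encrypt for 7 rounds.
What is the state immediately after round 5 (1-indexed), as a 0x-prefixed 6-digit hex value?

s_0 = plaintext = 0x8B90C5
s_1 = Round(s_0, k_0) = 0x0C52DA
s_2 = Round(s_1, k_1) = 0x2DA63C
s_3 = Round(s_2, k_2) = 0x63C1FD
s_4 = Round(s_3, k_3) = 0x1FD241
s_5 = Round(s_4, k_4) = 0x2410ED
s_6 = Round(s_5, k_5) = 0x0ED21E
s_7 = Round(s_6, k_6) = 0x21E59A

0x2410ED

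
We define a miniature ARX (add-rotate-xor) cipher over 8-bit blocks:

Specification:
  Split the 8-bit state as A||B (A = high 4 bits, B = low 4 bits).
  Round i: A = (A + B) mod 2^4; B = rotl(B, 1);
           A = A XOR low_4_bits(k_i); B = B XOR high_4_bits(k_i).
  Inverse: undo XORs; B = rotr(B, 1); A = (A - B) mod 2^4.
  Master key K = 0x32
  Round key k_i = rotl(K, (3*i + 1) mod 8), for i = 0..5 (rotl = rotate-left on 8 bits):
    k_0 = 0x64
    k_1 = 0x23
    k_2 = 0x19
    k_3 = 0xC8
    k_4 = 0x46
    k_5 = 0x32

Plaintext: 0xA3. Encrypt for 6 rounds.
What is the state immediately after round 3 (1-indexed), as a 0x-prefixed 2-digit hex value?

s_0 = plaintext = 0xA3
s_1 = Round(s_0, k_0) = 0x90
s_2 = Round(s_1, k_1) = 0xA2
s_3 = Round(s_2, k_2) = 0x55
s_4 = Round(s_3, k_3) = 0x26
s_5 = Round(s_4, k_4) = 0xE8
s_6 = Round(s_5, k_5) = 0x42

0x55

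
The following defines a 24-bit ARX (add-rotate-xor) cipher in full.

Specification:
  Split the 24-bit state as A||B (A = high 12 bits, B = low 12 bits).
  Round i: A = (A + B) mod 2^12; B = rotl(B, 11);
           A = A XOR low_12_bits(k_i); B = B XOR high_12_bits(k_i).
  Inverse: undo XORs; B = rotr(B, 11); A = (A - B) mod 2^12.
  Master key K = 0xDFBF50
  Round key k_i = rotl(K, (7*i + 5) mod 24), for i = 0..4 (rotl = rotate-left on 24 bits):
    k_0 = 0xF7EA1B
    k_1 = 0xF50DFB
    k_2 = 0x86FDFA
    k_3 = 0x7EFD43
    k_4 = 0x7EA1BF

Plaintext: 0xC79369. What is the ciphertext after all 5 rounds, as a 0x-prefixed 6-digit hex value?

s_0 = plaintext = 0xC79369
s_1 = Round(s_0, k_0) = 0x5F96CA
s_2 = Round(s_1, k_1) = 0x138C35
s_3 = Round(s_2, k_2) = 0x097675
s_4 = Round(s_3, k_3) = 0xA4FCD5
s_5 = Round(s_4, k_4) = 0x69B980

0x69B980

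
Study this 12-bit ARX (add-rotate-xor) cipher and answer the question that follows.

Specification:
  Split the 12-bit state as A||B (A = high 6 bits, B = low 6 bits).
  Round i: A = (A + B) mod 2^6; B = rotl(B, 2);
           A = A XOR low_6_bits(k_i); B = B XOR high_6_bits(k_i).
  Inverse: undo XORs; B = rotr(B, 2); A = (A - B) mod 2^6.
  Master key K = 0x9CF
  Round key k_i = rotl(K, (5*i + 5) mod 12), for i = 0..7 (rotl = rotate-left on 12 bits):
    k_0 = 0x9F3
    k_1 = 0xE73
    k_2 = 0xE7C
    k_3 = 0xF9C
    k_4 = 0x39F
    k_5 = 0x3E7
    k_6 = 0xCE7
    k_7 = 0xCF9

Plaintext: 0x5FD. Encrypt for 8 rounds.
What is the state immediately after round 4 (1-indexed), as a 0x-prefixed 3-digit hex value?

0x197

s_0 = plaintext = 0x5FD
s_1 = Round(s_0, k_0) = 0x9D0
s_2 = Round(s_1, k_1) = 0x138
s_3 = Round(s_2, k_2) = 0x01A
s_4 = Round(s_3, k_3) = 0x197
s_5 = Round(s_4, k_4) = 0x093
s_6 = Round(s_5, k_5) = 0xC82
s_7 = Round(s_6, k_6) = 0x4FB
s_8 = Round(s_7, k_7) = 0xDDC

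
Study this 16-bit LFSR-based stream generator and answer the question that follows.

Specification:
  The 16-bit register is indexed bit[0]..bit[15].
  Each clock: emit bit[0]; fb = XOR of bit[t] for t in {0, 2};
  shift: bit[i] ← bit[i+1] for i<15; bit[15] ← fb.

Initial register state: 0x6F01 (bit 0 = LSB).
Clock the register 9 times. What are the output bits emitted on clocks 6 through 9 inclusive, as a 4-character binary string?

reg_0 = 0x6F01
clock 1: out=1, reg = 0xB780
clock 2: out=0, reg = 0x5BC0
clock 3: out=0, reg = 0x2DE0
clock 4: out=0, reg = 0x16F0
clock 5: out=0, reg = 0x0B78
clock 6: out=0, reg = 0x05BC
clock 7: out=0, reg = 0x82DE
clock 8: out=0, reg = 0xC16F
clock 9: out=1, reg = 0x60B7

0001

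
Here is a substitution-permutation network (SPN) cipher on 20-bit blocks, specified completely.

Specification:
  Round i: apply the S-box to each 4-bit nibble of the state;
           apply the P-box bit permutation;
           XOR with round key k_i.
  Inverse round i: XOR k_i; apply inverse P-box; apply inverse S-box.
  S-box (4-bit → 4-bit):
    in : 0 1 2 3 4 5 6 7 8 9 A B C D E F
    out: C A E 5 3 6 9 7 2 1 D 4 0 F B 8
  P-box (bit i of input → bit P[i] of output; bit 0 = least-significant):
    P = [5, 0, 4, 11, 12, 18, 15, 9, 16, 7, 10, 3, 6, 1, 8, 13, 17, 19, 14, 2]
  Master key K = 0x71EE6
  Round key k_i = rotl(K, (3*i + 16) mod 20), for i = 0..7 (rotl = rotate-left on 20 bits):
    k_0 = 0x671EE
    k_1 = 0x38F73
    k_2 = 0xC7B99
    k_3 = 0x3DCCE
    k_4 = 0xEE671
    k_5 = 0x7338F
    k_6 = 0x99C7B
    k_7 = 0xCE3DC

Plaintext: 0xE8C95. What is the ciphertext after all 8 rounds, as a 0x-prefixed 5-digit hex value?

0x84B8C

s_0 = plaintext = 0xE8C95
s_1 = Round(s_0, k_0) = 0xC61F9
s_2 = Round(s_1, k_1) = 0x3AD9B
s_3 = Round(s_2, k_2) = 0xF0E41
s_4 = Round(s_3, k_3) = 0x6E543
s_5 = Round(s_4, k_4) = 0x8D287
s_6 = Round(s_5, k_5) = 0xB1674
s_7 = Round(s_6, k_6) = 0xC6C50
s_8 = Round(s_7, k_7) = 0x84B8C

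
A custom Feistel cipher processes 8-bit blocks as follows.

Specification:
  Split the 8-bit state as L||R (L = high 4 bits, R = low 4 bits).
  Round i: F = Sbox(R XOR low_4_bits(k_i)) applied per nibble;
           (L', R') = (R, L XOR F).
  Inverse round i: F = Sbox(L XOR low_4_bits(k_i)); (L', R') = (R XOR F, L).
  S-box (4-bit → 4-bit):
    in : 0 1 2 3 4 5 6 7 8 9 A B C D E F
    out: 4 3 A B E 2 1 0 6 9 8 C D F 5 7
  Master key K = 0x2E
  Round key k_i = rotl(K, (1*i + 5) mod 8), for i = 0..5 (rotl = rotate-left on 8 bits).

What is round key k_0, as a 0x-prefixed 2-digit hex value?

0xC5

K = 0x2E
k_0 = rotl(K, (1*0+5) mod 8) = rotl(K, 5) = 0xC5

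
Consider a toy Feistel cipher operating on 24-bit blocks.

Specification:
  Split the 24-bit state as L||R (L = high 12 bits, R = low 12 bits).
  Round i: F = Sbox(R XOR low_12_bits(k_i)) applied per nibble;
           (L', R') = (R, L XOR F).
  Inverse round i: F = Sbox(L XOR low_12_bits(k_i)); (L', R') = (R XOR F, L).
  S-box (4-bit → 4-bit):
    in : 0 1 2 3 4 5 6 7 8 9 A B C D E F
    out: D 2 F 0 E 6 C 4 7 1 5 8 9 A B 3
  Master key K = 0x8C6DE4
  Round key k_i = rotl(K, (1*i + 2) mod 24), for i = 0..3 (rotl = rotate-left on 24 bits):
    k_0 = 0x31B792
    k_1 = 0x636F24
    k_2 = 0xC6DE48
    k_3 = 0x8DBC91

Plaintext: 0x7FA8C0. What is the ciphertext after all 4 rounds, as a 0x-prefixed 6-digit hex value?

s_0 = plaintext = 0x7FA8C0
s_1 = Round(s_0, k_0) = 0x8C0495
s_2 = Round(s_1, k_1) = 0x495042
s_3 = Round(s_2, k_2) = 0x042F40
s_4 = Round(s_3, k_3) = 0xF400E0

0xF400E0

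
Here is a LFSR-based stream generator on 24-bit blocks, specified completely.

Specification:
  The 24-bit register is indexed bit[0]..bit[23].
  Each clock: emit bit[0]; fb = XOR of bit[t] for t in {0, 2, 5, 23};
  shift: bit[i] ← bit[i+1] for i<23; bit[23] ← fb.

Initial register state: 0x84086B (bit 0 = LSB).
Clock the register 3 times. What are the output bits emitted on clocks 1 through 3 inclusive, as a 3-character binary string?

reg_0 = 0x84086B
clock 1: out=1, reg = 0xC20435
clock 2: out=1, reg = 0x61021A
clock 3: out=0, reg = 0x30810D

110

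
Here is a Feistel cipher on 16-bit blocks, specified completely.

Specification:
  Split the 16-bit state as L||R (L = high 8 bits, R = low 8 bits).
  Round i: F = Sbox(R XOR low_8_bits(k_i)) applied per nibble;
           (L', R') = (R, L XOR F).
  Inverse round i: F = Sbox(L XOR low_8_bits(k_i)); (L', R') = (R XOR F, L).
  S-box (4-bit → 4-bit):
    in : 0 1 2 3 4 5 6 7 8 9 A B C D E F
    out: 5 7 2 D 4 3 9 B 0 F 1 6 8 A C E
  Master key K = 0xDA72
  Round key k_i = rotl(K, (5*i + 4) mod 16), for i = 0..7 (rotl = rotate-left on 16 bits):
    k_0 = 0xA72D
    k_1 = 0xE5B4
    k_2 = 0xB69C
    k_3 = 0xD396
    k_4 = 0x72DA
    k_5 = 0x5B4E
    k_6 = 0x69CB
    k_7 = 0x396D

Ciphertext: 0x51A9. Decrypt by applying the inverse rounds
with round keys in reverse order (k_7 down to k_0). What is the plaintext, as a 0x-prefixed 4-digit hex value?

s_0 = ciphertext = 0x51A9
s_1 = InvRound(s_0, k_7) = 0x7151
s_2 = InvRound(s_1, k_6) = 0x3071
s_3 = InvRound(s_2, k_5) = 0xCD30
s_4 = InvRound(s_3, k_4) = 0x4BCD
s_5 = InvRound(s_4, k_3) = 0x674B
s_6 = InvRound(s_5, k_2) = 0xAD67
s_7 = InvRound(s_6, k_1) = 0x18AD
s_8 = InvRound(s_7, k_0) = 0x7E18

0x7E18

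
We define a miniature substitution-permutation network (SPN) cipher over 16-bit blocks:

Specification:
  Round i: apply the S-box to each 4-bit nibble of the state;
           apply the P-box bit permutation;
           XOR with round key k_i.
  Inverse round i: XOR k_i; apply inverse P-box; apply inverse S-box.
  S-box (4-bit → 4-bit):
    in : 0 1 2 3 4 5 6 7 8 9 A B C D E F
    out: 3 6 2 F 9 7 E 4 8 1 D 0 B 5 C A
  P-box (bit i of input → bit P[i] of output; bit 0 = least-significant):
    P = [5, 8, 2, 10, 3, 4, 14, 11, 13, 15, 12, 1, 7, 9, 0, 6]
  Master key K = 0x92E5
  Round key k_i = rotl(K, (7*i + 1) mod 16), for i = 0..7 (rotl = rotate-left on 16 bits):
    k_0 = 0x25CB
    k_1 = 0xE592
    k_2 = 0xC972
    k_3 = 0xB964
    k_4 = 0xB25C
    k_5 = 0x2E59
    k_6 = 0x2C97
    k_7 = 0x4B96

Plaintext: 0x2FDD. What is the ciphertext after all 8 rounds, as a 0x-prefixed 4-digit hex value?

0x4071

s_0 = plaintext = 0x2FDD
s_1 = Round(s_0, k_0) = 0xE7E5
s_2 = Round(s_1, k_1) = 0xBCF7
s_3 = Round(s_2, k_2) = 0x6164
s_4 = Round(s_3, k_3) = 0x6715
s_5 = Round(s_4, k_4) = 0xE129
s_6 = Round(s_5, k_5) = 0xBE28
s_7 = Round(s_6, k_6) = 0x3885
s_8 = Round(s_7, k_7) = 0x4071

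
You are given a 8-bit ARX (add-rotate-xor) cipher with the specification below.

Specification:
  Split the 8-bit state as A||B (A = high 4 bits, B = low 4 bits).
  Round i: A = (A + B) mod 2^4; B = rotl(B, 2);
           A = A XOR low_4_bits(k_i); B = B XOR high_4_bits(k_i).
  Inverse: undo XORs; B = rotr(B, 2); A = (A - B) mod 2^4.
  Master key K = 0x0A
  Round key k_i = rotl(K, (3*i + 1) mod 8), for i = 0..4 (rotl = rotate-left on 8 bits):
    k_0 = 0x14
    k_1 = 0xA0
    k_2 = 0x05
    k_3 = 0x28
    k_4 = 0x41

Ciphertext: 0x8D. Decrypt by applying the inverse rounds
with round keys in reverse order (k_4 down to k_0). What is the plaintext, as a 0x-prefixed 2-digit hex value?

s_0 = ciphertext = 0x8D
s_1 = InvRound(s_0, k_4) = 0x36
s_2 = InvRound(s_1, k_3) = 0xA1
s_3 = InvRound(s_2, k_2) = 0xB4
s_4 = InvRound(s_3, k_1) = 0x0B
s_5 = InvRound(s_4, k_0) = 0xAA

0xAA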